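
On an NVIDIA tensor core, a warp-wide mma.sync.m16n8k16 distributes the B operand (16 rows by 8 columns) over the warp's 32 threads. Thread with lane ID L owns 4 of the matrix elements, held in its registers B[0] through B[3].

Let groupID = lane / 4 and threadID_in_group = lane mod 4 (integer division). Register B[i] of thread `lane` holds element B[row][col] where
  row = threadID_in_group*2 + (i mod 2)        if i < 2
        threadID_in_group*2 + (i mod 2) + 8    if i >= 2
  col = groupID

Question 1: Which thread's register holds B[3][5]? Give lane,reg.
21,1

c=5->g=5  r=3->rb=0,t=1,b0=1
L=5*4+1=21  i=0*2+1=1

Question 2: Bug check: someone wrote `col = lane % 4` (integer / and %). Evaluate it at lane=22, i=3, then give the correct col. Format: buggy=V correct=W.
`lane % 4`[22,3]->2
22: gid=5,tid=2
[3] (2*2+1+8,5) = (13,5)
col: 2 vs 5

buggy=2 correct=5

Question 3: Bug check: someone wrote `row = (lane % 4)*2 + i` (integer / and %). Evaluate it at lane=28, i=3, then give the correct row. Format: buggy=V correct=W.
buggy=3 correct=9

`(lane % 4)*2 + i`[28,3]=>3
lane 28: grp=7 (28/4), tig=0 (28%4)
i=3: r=0*2+1+8=9, c=grp=7
row: 3 vs 9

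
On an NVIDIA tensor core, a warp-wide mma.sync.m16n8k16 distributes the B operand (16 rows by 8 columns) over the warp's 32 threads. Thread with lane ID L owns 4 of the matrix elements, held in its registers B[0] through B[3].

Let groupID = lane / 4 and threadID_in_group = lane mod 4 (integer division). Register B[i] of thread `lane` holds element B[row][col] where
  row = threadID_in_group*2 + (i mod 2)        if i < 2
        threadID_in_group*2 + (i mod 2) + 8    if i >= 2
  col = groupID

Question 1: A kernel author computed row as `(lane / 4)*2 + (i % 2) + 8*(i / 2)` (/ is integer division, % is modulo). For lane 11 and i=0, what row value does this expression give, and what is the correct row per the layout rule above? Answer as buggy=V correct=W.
buggy=4 correct=6

`(lane / 4)*2 + (i % 2) + 8*(i / 2)`[11,0]->4
L=11->gid=11>>2=2, tid=11&3=3
[0]->row 3·2+0+0=6  col gid=2
row: 4 vs 6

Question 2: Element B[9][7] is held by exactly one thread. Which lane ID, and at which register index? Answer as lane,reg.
c=7→G=7  r=9→rhi=1,T=0,p=1
L=7*4+0=28  i=1*2+1=3

28,3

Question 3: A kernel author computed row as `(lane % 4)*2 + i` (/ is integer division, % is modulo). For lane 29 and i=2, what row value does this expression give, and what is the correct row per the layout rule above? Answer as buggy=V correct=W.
buggy=4 correct=10

`(lane % 4)*2 + i`[29,2]→4
29: G=7,T=1
[2] (1*2+0+8,7) = (10,7)
row: 4 vs 10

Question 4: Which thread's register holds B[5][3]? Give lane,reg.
14,1

c: 3->gid=3  r: 5->r8=0,tid=2,i&1=1
L=3*4+2=14  i=0*2+1=1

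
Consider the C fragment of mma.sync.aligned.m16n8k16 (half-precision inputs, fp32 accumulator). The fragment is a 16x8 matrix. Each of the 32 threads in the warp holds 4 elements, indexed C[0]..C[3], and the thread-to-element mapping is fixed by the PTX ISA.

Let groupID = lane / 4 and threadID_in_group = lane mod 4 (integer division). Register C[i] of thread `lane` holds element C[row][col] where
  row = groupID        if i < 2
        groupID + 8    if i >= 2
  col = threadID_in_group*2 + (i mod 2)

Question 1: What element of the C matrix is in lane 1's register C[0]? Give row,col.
0,2

L=1->g=1>>2=0, t=1&3=1
[0]->row 0+0=0  col 1·2+0=2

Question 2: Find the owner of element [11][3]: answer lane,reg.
r=11⇒gr=3,Rb=1  c=3⇒th=1,odd=1
L=3*4+1=13  i=1*2+1=3

13,3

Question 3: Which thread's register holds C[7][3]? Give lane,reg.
29,1

r=7→G=7,rhi=0  c=3→T=1,p=1
L=7*4+1=29  i=0*2+1=1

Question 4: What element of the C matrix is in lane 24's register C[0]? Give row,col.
24: gid=6,tid=0
[0] (6+0,0*2+0) = (6,0)

6,0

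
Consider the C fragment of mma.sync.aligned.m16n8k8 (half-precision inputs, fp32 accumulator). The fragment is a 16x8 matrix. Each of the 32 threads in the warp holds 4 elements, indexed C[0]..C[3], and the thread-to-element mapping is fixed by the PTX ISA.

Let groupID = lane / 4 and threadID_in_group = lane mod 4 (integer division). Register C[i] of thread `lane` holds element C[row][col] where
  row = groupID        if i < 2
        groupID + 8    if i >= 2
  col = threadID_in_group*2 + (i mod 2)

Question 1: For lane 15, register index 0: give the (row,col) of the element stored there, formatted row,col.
3,6

lane 15: gr=3 (15/4), th=3 (15%4)
i=0: r=3+0=3, c=3*2+0=6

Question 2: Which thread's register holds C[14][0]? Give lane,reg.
r=14⇒gr=6,Rb=1  c=0⇒th=0,odd=0
L=6*4+0=24  i=1*2+0=2

24,2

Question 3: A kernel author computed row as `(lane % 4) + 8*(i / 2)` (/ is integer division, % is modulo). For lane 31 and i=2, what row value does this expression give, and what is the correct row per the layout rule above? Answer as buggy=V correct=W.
`(lane % 4) + 8*(i / 2)`[31,2]⇒11
L=31⇒gr=31>>2=7, th=31&3=3
[2]⇒row 7+8=15  col 3·2+0=6
row: 11 vs 15

buggy=11 correct=15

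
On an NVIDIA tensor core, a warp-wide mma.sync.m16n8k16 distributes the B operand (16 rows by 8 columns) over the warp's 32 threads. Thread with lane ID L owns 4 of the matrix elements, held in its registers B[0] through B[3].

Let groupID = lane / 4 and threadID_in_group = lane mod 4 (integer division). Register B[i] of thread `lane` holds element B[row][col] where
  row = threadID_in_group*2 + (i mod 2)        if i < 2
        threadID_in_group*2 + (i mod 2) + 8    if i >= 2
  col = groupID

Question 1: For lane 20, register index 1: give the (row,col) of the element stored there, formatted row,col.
1,5

20: gid=5,tid=0
[1] (0*2+1+0,5) = (1,5)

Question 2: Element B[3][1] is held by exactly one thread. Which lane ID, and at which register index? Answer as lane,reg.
5,1

c:1=>grp=1  r:3=>rB=0,tig=1,lo=1
L=1*4+1=5  i=0*2+1=1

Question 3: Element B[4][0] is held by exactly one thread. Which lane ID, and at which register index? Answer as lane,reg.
c=0⇒gr=0  r=4⇒Rb=0,th=2,odd=0
L=0*4+2=2  i=0*2+0=0

2,0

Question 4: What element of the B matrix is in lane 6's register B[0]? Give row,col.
4,1

lane 6: gid=1 (6/4), tid=2 (6%4)
i=0: r=2*2+0+0=4, c=gid=1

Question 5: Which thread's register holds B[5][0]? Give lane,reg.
2,1

c:0=>grp=0  r:5=>rB=0,tig=2,lo=1
L=0*4+2=2  i=0*2+1=1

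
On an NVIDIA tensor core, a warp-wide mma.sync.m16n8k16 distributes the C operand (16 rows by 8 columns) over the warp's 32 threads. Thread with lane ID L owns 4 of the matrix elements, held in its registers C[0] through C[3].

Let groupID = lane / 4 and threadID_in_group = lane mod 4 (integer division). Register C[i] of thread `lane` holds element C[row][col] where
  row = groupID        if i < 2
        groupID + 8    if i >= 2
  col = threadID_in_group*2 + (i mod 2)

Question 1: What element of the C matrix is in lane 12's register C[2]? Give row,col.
11,0

lane 12=>12/4=3, 12 mod 4=0
i=2  r:3+8=>11  c:2·0+0=>0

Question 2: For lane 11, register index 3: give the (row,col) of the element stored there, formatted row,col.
10,7

11: grp=2,tig=3
[3] (2+8,3*2+1) = (10,7)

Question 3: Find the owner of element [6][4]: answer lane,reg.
26,0

r=6->g=6,rb=0  c=4->t=2,b0=0
L=6*4+2=26  i=0*2+0=0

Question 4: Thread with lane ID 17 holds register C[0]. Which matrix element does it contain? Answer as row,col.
L=17⇒gr=17>>2=4, th=17&3=1
[0]⇒row 4+0=4  col 1·2+0=2

4,2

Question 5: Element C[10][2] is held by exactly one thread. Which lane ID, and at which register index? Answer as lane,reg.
r=10->g=2,rb=1  c=2->t=1,b0=0
L=2*4+1=9  i=1*2+0=2

9,2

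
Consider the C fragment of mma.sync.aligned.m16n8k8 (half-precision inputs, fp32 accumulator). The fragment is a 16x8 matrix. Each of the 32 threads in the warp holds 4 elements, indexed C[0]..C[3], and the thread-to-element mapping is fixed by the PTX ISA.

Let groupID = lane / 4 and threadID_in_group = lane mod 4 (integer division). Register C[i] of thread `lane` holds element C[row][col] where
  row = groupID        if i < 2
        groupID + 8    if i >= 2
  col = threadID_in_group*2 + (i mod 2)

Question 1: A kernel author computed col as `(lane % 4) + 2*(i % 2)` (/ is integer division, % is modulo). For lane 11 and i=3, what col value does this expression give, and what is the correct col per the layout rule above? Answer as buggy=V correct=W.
`(lane % 4) + 2*(i % 2)`[11,3]⇒5
11: gr=2,th=3
[3] (2+8,3*2+1) = (10,7)
col: 5 vs 7

buggy=5 correct=7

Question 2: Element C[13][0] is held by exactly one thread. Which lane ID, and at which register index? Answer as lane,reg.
20,2

r: 13->gid=5,r8=1  c: 0->tid=0,i&1=0
L=5*4+0=20  i=1*2+0=2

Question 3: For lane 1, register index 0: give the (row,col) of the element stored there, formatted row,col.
lane 1: gr=0 (1/4), th=1 (1%4)
i=0: r=0+0=0, c=1*2+0=2

0,2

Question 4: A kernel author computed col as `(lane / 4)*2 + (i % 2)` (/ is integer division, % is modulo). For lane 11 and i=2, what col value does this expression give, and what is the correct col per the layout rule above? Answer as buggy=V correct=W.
`(lane / 4)*2 + (i % 2)`[11,2]->4
11: g=2,t=3
[2] (2+8,3*2+0) = (10,6)
col: 4 vs 6

buggy=4 correct=6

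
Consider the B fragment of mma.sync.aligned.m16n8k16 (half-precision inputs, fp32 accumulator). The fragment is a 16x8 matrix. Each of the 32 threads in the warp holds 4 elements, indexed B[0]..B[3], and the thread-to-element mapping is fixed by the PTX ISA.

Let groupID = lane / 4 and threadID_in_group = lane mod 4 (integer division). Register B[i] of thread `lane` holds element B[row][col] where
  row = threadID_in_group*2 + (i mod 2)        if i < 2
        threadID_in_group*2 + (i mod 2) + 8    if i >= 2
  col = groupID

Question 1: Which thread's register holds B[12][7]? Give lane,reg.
30,2

c: 7->gid=7  r: 12->r8=1,tid=2,i&1=0
L=7*4+2=30  i=1*2+0=2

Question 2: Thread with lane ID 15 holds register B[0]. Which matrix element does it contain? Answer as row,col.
15: grp=3,tig=3
[0] (3*2+0+0,3) = (6,3)

6,3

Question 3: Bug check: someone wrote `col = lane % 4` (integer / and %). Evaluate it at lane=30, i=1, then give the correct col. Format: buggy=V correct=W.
buggy=2 correct=7

`lane % 4`[30,1]->2
L=30->g=30>>2=7, t=30&3=2
[1]->row 2·2+1+0=5  col g=7
col: 2 vs 7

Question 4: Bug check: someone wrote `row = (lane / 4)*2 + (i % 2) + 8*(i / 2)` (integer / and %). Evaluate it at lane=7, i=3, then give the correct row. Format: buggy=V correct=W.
`(lane / 4)*2 + (i % 2) + 8*(i / 2)`[7,3]->11
7: gid=1,tid=3
[3] (3*2+1+8,1) = (15,1)
row: 11 vs 15

buggy=11 correct=15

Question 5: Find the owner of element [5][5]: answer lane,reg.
c=5->g=5  r=5->rb=0,t=2,b0=1
L=5*4+2=22  i=0*2+1=1

22,1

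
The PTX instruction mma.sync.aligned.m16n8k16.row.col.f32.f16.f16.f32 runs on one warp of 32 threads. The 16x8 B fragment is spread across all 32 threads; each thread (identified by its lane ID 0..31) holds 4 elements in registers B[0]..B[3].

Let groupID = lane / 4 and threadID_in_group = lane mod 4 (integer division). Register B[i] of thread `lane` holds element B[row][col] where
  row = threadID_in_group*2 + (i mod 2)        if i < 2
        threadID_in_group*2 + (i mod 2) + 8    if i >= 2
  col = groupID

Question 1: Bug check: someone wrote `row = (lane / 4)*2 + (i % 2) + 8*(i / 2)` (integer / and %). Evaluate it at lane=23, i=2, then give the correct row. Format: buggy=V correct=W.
`(lane / 4)*2 + (i % 2) + 8*(i / 2)`[23,2]→18
lane 23→23/4=5, 23 mod 4=3
i=2  r:2·3+0+8→14  c:5
row: 18 vs 14

buggy=18 correct=14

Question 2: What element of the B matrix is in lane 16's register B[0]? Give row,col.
0,4

lane 16: G=4 (16/4), T=0 (16%4)
i=0: r=0*2+0+0=0, c=G=4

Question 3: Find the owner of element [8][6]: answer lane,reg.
24,2

c: 6->gid=6  r: 8->r8=1,tid=0,i&1=0
L=6*4+0=24  i=1*2+0=2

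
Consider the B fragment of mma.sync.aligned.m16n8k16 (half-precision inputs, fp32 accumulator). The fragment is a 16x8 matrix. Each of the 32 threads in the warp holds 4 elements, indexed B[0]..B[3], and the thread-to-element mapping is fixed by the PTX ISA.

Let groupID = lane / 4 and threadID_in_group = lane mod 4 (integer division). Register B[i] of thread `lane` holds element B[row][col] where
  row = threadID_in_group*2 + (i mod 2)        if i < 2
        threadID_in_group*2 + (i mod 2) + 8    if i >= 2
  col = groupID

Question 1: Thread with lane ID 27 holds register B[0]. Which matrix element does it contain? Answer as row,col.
6,6

lane 27: g=6 (27/4), t=3 (27%4)
i=0: r=3*2+0+0=6, c=g=6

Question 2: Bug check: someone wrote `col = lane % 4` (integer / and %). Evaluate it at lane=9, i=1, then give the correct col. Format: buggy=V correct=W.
buggy=1 correct=2

`lane % 4`[9,1]=>1
9: grp=2,tig=1
[1] (1*2+1+0,2) = (3,2)
col: 1 vs 2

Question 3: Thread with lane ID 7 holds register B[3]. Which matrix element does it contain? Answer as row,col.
lane 7⇒7/4=1, 7 mod 4=3
i=3  r:2·3+1+8⇒15  c:1

15,1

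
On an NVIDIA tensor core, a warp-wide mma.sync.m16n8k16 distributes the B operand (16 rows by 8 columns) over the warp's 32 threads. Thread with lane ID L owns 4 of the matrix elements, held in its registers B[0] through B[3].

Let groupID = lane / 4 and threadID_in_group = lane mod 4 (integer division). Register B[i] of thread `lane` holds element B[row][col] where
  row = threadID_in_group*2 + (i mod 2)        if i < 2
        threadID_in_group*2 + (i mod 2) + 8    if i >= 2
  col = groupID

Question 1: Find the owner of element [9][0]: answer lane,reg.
c:0=>grp=0  r:9=>rB=1,tig=0,lo=1
L=0*4+0=0  i=1*2+1=3

0,3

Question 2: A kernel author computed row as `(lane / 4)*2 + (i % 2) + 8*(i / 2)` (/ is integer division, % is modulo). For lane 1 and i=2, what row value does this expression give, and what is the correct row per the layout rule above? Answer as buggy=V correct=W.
`(lane / 4)*2 + (i % 2) + 8*(i / 2)`[1,2]->8
lane 1: gid=0 (1/4), tid=1 (1%4)
i=2: r=1*2+0+8=10, c=gid=0
row: 8 vs 10

buggy=8 correct=10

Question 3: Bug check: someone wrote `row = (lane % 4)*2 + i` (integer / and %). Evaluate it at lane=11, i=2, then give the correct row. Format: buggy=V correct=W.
`(lane % 4)*2 + i`[11,2]⇒8
11: gr=2,th=3
[2] (3*2+0+8,2) = (14,2)
row: 8 vs 14

buggy=8 correct=14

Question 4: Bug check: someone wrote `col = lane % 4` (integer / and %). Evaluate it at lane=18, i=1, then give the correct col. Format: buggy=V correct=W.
`lane % 4`[18,1]=>2
lane 18: grp=4 (18/4), tig=2 (18%4)
i=1: r=2*2+1+0=5, c=grp=4
col: 2 vs 4

buggy=2 correct=4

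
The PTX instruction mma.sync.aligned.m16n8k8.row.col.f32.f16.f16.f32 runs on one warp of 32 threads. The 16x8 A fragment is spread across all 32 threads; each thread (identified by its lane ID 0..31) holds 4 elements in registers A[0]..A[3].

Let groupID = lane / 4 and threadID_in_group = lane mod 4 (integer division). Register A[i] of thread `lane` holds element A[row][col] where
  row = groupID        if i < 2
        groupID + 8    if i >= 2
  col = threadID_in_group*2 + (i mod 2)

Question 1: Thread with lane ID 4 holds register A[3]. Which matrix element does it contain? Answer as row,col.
9,1

L=4=>grp=4>>2=1, tig=4&3=0
[3]=>row 1+8=9  col 0·2+1=1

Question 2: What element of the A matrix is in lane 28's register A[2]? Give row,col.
L=28->g=28>>2=7, t=28&3=0
[2]->row 7+8=15  col 0·2+0=0

15,0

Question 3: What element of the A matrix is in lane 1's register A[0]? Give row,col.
0,2

lane 1->1/4=0, 1 mod 4=1
i=0  r:0+0->0  c:2·1+0->2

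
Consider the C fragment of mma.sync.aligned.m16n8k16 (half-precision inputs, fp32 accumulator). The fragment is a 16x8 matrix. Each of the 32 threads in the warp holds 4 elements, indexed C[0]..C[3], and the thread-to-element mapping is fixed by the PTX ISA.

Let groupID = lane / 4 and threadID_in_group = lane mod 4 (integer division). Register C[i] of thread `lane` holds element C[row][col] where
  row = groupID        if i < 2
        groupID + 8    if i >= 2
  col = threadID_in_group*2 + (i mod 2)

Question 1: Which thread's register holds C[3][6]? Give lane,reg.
r=3→G=3,rhi=0  c=6→T=3,p=0
L=3*4+3=15  i=0*2+0=0

15,0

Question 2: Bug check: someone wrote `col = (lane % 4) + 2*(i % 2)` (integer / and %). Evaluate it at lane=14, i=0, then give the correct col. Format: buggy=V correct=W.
buggy=2 correct=4

`(lane % 4) + 2*(i % 2)`[14,0]=>2
L=14=>grp=14>>2=3, tig=14&3=2
[0]=>row 3+0=3  col 2·2+0=4
col: 2 vs 4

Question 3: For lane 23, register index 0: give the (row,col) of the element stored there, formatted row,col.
5,6

lane 23: g=5 (23/4), t=3 (23%4)
i=0: r=5+0=5, c=3*2+0=6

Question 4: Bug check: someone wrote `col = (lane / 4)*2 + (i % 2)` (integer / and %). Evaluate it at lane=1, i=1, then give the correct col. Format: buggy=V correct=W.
buggy=1 correct=3

`(lane / 4)*2 + (i % 2)`[1,1]=>1
lane 1: grp=0 (1/4), tig=1 (1%4)
i=1: r=0+0=0, c=1*2+1=3
col: 1 vs 3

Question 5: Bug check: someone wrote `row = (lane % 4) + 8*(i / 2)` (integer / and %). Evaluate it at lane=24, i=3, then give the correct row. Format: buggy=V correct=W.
buggy=8 correct=14

`(lane % 4) + 8*(i / 2)`[24,3]⇒8
lane 24: gr=6 (24/4), th=0 (24%4)
i=3: r=6+8=14, c=0*2+1=1
row: 8 vs 14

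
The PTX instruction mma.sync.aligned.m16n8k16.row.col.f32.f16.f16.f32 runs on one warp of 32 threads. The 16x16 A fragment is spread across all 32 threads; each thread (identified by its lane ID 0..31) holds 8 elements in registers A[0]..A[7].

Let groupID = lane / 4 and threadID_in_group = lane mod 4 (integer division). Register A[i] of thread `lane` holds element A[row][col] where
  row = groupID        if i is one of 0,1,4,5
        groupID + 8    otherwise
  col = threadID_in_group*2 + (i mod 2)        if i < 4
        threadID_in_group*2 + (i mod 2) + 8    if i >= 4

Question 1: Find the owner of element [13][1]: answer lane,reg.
r:13=>grp=5,rB=1  c:1=>cB=0,tig=0,lo=1
L=5*4+0=20  i=0*4+1*2+1=3

20,3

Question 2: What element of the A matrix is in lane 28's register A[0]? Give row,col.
lane 28: g=7 (28/4), t=0 (28%4)
i=0: r=7+0=7, c=0*2+0+0=0

7,0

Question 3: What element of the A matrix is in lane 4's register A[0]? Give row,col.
1,0

L=4->gid=4>>2=1, tid=4&3=0
[0]->row 1+0=1  col 0·2+0+0=0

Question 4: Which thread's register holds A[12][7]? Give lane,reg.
19,3

r=12→G=4,rhi=1  c=7→chi=0,T=3,p=1
L=4*4+3=19  i=0*4+1*2+1=3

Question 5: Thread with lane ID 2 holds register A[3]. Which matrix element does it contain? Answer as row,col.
lane 2⇒2/4=0, 2 mod 4=2
i=3  r:0+8⇒8  c:2·2+1+0⇒5

8,5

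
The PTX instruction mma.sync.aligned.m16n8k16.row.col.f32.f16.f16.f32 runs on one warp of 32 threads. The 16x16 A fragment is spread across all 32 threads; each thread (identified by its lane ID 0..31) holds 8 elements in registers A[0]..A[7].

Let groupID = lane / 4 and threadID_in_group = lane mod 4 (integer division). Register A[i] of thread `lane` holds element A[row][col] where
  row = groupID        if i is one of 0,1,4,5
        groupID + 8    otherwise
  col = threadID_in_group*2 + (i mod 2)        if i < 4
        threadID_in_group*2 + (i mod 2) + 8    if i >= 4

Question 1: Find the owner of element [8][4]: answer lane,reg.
r:8=>grp=0,rB=1  c:4=>cB=0,tig=2,lo=0
L=0*4+2=2  i=0*4+1*2+0=2

2,2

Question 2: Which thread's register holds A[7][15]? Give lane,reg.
r=7->g=7,rb=0  c=15->cb=1,t=3,b0=1
L=7*4+3=31  i=1*4+0*2+1=5

31,5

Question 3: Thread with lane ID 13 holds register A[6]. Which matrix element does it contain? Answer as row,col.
11,10

L=13=>grp=13>>2=3, tig=13&3=1
[6]=>row 3+8=11  col 1·2+0+8=10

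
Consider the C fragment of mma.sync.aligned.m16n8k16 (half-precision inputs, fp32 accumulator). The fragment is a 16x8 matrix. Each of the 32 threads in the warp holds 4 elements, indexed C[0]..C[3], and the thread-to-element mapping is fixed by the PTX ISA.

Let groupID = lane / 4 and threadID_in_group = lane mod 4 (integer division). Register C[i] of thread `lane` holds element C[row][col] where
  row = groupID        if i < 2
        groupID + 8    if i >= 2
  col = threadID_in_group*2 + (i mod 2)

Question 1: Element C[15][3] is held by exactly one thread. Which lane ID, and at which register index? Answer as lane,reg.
r=15→G=7,rhi=1  c=3→T=1,p=1
L=7*4+1=29  i=1*2+1=3

29,3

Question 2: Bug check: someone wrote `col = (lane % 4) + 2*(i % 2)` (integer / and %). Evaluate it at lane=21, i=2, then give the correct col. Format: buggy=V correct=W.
buggy=1 correct=2

`(lane % 4) + 2*(i % 2)`[21,2]->1
lane 21: g=5 (21/4), t=1 (21%4)
i=2: r=5+8=13, c=1*2+0=2
col: 1 vs 2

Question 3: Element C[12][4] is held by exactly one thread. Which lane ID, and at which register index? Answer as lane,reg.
18,2

r: 12->gid=4,r8=1  c: 4->tid=2,i&1=0
L=4*4+2=18  i=1*2+0=2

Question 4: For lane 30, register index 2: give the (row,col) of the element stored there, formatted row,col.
15,4

lane 30: G=7 (30/4), T=2 (30%4)
i=2: r=7+8=15, c=2*2+0=4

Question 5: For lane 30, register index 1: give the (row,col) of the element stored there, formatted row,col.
30: grp=7,tig=2
[1] (7+0,2*2+1) = (7,5)

7,5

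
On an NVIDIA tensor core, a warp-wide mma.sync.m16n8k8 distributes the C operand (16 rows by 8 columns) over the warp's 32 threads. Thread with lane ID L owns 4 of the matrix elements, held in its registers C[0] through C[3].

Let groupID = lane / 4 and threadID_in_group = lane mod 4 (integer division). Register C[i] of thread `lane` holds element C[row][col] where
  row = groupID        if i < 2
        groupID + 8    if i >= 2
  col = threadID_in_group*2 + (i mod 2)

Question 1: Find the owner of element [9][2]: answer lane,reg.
5,2

r: 9->gid=1,r8=1  c: 2->tid=1,i&1=0
L=1*4+1=5  i=1*2+0=2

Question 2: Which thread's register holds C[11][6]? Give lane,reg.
15,2

r=11⇒gr=3,Rb=1  c=6⇒th=3,odd=0
L=3*4+3=15  i=1*2+0=2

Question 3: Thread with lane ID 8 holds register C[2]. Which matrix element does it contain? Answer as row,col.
10,0

8: G=2,T=0
[2] (2+8,0*2+0) = (10,0)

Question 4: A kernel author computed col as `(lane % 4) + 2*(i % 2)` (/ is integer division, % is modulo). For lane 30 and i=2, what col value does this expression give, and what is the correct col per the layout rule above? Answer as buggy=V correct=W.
`(lane % 4) + 2*(i % 2)`[30,2]→2
L=30→G=30>>2=7, T=30&3=2
[2]→row 7+8=15  col 2·2+0=4
col: 2 vs 4

buggy=2 correct=4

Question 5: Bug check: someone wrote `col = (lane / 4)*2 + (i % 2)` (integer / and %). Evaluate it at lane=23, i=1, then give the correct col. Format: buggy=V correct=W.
`(lane / 4)*2 + (i % 2)`[23,1]->11
lane 23->23/4=5, 23 mod 4=3
i=1  r:5+0->5  c:2·3+1->7
col: 11 vs 7

buggy=11 correct=7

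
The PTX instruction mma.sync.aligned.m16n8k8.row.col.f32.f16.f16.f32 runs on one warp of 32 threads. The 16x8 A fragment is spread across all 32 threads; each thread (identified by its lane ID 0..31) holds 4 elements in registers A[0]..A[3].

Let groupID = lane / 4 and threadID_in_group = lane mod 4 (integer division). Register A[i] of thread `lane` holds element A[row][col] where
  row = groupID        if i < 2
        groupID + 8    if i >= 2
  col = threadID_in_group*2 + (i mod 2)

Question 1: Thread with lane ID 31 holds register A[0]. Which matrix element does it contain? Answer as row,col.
lane 31: G=7 (31/4), T=3 (31%4)
i=0: r=7+0=7, c=3*2+0=6

7,6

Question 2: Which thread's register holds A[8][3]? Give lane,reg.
r:8=>grp=0,rB=1  c:3=>tig=1,lo=1
L=0*4+1=1  i=1*2+1=3

1,3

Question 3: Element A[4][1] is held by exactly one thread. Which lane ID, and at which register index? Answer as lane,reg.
16,1

r:4=>grp=4,rB=0  c:1=>tig=0,lo=1
L=4*4+0=16  i=0*2+1=1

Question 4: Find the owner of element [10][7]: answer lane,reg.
r=10→G=2,rhi=1  c=7→T=3,p=1
L=2*4+3=11  i=1*2+1=3

11,3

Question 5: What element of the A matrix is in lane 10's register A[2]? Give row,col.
10: G=2,T=2
[2] (2+8,2*2+0) = (10,4)

10,4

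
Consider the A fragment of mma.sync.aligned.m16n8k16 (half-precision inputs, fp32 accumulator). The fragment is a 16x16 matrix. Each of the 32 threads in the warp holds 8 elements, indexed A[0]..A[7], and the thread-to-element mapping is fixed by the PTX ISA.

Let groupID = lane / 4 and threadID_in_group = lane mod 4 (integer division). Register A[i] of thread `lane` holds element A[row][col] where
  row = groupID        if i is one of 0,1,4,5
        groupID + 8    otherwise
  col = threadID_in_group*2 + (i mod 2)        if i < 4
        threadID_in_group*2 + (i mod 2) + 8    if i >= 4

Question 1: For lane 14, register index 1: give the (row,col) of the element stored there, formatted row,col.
L=14→G=14>>2=3, T=14&3=2
[1]→row 3+0=3  col 2·2+1+0=5

3,5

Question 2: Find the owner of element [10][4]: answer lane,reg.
r: 10->gid=2,r8=1  c: 4->c8=0,tid=2,i&1=0
L=2*4+2=10  i=0*4+1*2+0=2

10,2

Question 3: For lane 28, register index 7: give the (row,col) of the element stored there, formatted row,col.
lane 28→28/4=7, 28 mod 4=0
i=7  r:7+8→15  c:2·0+1+8→9

15,9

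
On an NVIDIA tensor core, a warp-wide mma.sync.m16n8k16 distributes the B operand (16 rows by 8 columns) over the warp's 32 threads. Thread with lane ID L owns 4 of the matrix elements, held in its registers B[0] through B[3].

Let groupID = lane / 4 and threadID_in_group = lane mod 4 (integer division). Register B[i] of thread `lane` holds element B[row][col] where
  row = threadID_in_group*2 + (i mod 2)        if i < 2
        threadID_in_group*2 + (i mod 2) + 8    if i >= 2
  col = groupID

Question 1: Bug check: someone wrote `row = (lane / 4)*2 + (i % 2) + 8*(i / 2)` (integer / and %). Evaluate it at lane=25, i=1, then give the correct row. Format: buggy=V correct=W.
`(lane / 4)*2 + (i % 2) + 8*(i / 2)`[25,1]=>13
lane 25: grp=6 (25/4), tig=1 (25%4)
i=1: r=1*2+1+0=3, c=grp=6
row: 13 vs 3

buggy=13 correct=3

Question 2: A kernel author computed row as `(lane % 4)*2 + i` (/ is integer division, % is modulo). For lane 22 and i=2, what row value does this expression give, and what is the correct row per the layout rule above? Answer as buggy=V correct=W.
`(lane % 4)*2 + i`[22,2]->6
lane 22->22/4=5, 22 mod 4=2
i=2  r:2·2+0+8->12  c:5
row: 6 vs 12

buggy=6 correct=12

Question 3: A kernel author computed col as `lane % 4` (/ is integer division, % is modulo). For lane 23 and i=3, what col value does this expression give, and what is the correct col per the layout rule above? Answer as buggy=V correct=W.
buggy=3 correct=5

`lane % 4`[23,3]⇒3
lane 23⇒23/4=5, 23 mod 4=3
i=3  r:2·3+1+8⇒15  c:5
col: 3 vs 5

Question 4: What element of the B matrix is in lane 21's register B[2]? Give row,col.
lane 21⇒21/4=5, 21 mod 4=1
i=2  r:2·1+0+8⇒10  c:5

10,5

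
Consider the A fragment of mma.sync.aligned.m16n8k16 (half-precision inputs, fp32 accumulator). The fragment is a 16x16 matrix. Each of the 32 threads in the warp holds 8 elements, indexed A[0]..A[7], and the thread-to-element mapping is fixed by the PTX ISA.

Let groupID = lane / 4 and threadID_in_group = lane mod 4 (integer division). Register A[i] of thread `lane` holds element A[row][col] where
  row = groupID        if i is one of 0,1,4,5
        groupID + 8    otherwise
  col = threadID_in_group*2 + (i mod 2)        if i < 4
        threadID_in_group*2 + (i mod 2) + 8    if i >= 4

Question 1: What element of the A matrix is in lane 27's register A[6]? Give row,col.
14,14

lane 27: grp=6 (27/4), tig=3 (27%4)
i=6: r=6+8=14, c=3*2+0+8=14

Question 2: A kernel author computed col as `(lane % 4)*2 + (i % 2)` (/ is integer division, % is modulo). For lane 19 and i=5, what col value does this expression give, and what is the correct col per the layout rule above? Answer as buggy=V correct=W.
`(lane % 4)*2 + (i % 2)`[19,5]=>7
19: grp=4,tig=3
[5] (4+0,3*2+1+8) = (4,15)
col: 7 vs 15

buggy=7 correct=15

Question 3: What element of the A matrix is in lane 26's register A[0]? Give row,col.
6,4

26: g=6,t=2
[0] (6+0,2*2+0+0) = (6,4)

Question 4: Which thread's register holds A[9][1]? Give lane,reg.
4,3

r: 9->gid=1,r8=1  c: 1->c8=0,tid=0,i&1=1
L=1*4+0=4  i=0*4+1*2+1=3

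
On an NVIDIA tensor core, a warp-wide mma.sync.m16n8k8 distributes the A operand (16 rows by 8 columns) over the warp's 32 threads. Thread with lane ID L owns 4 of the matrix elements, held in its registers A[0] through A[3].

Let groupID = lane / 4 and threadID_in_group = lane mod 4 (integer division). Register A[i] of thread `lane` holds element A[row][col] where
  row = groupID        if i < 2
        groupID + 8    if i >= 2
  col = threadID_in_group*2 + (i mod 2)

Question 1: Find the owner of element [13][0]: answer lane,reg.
r=13⇒gr=5,Rb=1  c=0⇒th=0,odd=0
L=5*4+0=20  i=1*2+0=2

20,2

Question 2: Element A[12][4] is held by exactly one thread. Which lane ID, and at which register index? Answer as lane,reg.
r=12→G=4,rhi=1  c=4→T=2,p=0
L=4*4+2=18  i=1*2+0=2

18,2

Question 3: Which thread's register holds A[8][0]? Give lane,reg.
r:8=>grp=0,rB=1  c:0=>tig=0,lo=0
L=0*4+0=0  i=1*2+0=2

0,2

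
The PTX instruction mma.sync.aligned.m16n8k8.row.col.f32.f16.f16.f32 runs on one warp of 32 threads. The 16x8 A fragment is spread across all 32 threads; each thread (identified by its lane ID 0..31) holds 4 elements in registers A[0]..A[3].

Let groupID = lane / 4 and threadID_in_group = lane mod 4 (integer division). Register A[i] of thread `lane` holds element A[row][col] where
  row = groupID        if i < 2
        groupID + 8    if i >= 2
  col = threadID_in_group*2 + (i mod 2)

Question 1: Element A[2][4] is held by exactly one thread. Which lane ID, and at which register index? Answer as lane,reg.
10,0

r:2=>grp=2,rB=0  c:4=>tig=2,lo=0
L=2*4+2=10  i=0*2+0=0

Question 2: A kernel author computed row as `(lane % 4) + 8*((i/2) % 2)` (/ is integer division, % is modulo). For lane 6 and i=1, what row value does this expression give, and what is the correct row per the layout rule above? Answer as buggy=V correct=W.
`(lane % 4) + 8*((i/2) % 2)`[6,1]->2
lane 6->6/4=1, 6 mod 4=2
i=1  r:1+0->1  c:2·2+1->5
row: 2 vs 1

buggy=2 correct=1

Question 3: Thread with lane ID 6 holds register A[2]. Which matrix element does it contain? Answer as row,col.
L=6=>grp=6>>2=1, tig=6&3=2
[2]=>row 1+8=9  col 2·2+0=4

9,4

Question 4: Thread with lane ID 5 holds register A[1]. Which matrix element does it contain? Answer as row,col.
1,3

lane 5: gr=1 (5/4), th=1 (5%4)
i=1: r=1+0=1, c=1*2+1=3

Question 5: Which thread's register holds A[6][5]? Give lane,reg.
r=6->g=6,rb=0  c=5->t=2,b0=1
L=6*4+2=26  i=0*2+1=1

26,1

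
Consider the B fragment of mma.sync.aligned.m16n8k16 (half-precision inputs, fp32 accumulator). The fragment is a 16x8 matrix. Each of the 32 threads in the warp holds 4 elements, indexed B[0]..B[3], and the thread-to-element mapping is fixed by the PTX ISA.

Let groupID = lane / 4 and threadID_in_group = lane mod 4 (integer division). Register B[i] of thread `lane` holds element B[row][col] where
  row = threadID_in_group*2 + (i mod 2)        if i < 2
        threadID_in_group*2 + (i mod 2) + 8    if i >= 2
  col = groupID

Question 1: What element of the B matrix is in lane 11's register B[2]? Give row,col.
11: gid=2,tid=3
[2] (3*2+0+8,2) = (14,2)

14,2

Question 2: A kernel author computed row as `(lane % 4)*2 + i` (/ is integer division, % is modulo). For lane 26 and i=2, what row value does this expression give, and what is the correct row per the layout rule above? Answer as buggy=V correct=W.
buggy=6 correct=12

`(lane % 4)*2 + i`[26,2]->6
lane 26->26/4=6, 26 mod 4=2
i=2  r:2·2+0+8->12  c:6
row: 6 vs 12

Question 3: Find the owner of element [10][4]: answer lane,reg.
17,2

c=4⇒gr=4  r=10⇒Rb=1,th=1,odd=0
L=4*4+1=17  i=1*2+0=2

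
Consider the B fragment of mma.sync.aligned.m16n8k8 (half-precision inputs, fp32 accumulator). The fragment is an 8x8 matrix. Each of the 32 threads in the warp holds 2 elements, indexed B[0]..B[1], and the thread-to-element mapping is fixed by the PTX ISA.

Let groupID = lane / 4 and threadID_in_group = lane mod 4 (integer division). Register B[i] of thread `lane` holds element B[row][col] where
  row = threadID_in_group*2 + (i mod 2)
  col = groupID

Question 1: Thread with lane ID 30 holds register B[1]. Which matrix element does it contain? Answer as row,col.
lane 30: grp=7 (30/4), tig=2 (30%4)
i=1: r=2*2+1=5, c=grp=7

5,7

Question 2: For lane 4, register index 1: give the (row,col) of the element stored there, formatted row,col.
1,1

lane 4->4/4=1, 4 mod 4=0
i=1  r:2·0+1->1  c:1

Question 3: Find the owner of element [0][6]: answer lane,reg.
24,0

c:6=>grp=6  r:0=>tig=0,lo=0
L=6*4+0=24  i=0=0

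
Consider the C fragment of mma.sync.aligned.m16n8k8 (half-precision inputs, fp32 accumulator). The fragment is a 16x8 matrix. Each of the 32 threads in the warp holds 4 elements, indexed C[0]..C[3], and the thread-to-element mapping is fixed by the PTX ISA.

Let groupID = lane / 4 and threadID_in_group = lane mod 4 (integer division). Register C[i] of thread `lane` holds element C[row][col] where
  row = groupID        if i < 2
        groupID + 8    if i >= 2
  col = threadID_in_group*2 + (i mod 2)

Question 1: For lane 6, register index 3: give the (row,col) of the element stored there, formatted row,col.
lane 6: gid=1 (6/4), tid=2 (6%4)
i=3: r=1+8=9, c=2*2+1=5

9,5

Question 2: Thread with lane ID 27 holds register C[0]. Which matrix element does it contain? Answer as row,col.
27: grp=6,tig=3
[0] (6+0,3*2+0) = (6,6)

6,6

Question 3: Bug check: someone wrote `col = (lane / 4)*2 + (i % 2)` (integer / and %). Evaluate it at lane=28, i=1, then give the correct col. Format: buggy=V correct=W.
`(lane / 4)*2 + (i % 2)`[28,1]→15
28: G=7,T=0
[1] (7+0,0*2+1) = (7,1)
col: 15 vs 1

buggy=15 correct=1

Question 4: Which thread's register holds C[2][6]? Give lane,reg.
r: 2->gid=2,r8=0  c: 6->tid=3,i&1=0
L=2*4+3=11  i=0*2+0=0

11,0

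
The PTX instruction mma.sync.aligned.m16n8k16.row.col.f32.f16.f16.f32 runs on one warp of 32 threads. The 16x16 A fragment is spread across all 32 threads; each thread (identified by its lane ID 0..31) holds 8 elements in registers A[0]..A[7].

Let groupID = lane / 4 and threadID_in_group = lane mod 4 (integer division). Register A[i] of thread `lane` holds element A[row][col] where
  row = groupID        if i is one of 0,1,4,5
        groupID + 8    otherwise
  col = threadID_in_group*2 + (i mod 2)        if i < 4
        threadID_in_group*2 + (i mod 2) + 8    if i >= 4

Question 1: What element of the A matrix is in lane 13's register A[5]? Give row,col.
lane 13->13/4=3, 13 mod 4=1
i=5  r:3+0->3  c:2·1+1+8->11

3,11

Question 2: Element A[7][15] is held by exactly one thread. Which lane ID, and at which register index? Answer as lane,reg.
31,5

r=7->g=7,rb=0  c=15->cb=1,t=3,b0=1
L=7*4+3=31  i=1*4+0*2+1=5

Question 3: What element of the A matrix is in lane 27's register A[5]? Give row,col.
lane 27: g=6 (27/4), t=3 (27%4)
i=5: r=6+0=6, c=3*2+1+8=15

6,15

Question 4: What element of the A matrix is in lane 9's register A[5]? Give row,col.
2,11

L=9->gid=9>>2=2, tid=9&3=1
[5]->row 2+0=2  col 1·2+1+8=11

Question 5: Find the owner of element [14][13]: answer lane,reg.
r=14->g=6,rb=1  c=13->cb=1,t=2,b0=1
L=6*4+2=26  i=1*4+1*2+1=7

26,7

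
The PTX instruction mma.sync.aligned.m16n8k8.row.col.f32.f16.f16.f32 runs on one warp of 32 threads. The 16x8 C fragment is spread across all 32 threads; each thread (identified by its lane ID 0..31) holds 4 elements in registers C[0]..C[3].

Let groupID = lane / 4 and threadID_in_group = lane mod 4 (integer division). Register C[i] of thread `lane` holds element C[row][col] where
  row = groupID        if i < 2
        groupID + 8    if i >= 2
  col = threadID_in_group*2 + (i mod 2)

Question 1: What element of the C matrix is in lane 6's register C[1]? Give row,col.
1,5

lane 6: gid=1 (6/4), tid=2 (6%4)
i=1: r=1+0=1, c=2*2+1=5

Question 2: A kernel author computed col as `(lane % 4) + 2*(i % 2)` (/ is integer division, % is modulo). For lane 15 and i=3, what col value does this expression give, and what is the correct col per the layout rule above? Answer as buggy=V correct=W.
buggy=5 correct=7

`(lane % 4) + 2*(i % 2)`[15,3]⇒5
15: gr=3,th=3
[3] (3+8,3*2+1) = (11,7)
col: 5 vs 7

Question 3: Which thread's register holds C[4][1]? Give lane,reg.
r=4→G=4,rhi=0  c=1→T=0,p=1
L=4*4+0=16  i=0*2+1=1

16,1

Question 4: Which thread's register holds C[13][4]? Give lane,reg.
22,2

r: 13->gid=5,r8=1  c: 4->tid=2,i&1=0
L=5*4+2=22  i=1*2+0=2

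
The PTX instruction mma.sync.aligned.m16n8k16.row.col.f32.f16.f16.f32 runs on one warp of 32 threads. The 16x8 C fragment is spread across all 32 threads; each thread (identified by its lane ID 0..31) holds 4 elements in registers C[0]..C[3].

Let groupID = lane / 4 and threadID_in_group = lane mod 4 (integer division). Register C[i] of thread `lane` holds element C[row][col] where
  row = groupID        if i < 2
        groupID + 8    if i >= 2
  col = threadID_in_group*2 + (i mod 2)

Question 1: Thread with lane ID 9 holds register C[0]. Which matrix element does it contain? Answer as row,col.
L=9->g=9>>2=2, t=9&3=1
[0]->row 2+0=2  col 1·2+0=2

2,2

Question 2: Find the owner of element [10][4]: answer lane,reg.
r:10=>grp=2,rB=1  c:4=>tig=2,lo=0
L=2*4+2=10  i=1*2+0=2

10,2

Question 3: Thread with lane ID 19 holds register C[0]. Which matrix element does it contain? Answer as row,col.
lane 19: g=4 (19/4), t=3 (19%4)
i=0: r=4+0=4, c=3*2+0=6

4,6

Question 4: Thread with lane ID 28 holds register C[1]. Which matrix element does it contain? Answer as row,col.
lane 28: G=7 (28/4), T=0 (28%4)
i=1: r=7+0=7, c=0*2+1=1

7,1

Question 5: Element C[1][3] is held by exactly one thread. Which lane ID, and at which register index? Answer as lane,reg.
r=1⇒gr=1,Rb=0  c=3⇒th=1,odd=1
L=1*4+1=5  i=0*2+1=1

5,1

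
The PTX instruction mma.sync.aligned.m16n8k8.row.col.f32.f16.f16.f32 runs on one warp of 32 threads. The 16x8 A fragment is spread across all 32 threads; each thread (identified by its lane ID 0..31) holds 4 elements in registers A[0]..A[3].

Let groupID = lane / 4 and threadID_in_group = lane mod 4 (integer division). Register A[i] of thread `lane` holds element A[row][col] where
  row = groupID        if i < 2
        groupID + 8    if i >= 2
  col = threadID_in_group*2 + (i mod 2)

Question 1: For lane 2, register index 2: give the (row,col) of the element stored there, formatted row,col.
lane 2->2/4=0, 2 mod 4=2
i=2  r:0+8->8  c:2·2+0->4

8,4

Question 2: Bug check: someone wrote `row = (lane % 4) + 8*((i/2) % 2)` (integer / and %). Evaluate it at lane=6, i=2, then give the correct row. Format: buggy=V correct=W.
`(lane % 4) + 8*((i/2) % 2)`[6,2]⇒10
lane 6⇒6/4=1, 6 mod 4=2
i=2  r:1+8⇒9  c:2·2+0⇒4
row: 10 vs 9

buggy=10 correct=9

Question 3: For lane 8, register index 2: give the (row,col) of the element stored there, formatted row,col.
10,0

lane 8: g=2 (8/4), t=0 (8%4)
i=2: r=2+8=10, c=0*2+0=0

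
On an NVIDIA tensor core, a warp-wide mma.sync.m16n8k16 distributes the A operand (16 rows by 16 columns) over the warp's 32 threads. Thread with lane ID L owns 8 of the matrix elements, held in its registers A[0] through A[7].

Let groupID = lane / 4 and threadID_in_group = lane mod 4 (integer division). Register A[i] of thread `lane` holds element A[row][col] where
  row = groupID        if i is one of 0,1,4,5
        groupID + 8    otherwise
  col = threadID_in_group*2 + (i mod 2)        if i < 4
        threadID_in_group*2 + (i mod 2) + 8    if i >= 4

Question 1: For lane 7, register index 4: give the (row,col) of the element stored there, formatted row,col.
1,14

lane 7: gr=1 (7/4), th=3 (7%4)
i=4: r=1+0=1, c=3*2+0+8=14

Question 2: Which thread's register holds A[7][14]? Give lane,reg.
r=7→G=7,rhi=0  c=14→chi=1,T=3,p=0
L=7*4+3=31  i=1*4+0*2+0=4

31,4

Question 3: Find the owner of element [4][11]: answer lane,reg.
r: 4->gid=4,r8=0  c: 11->c8=1,tid=1,i&1=1
L=4*4+1=17  i=1*4+0*2+1=5

17,5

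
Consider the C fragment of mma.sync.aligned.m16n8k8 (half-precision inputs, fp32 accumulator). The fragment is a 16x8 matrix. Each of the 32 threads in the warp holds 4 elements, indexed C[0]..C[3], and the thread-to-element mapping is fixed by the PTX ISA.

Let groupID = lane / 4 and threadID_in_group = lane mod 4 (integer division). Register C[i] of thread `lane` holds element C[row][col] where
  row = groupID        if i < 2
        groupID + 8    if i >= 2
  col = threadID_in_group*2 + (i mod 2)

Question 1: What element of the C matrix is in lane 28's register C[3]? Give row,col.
L=28->g=28>>2=7, t=28&3=0
[3]->row 7+8=15  col 0·2+1=1

15,1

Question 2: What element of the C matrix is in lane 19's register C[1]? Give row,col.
4,7

19: G=4,T=3
[1] (4+0,3*2+1) = (4,7)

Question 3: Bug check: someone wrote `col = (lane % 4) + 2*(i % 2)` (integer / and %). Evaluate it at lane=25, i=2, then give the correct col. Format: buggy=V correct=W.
buggy=1 correct=2

`(lane % 4) + 2*(i % 2)`[25,2]->1
L=25->gid=25>>2=6, tid=25&3=1
[2]->row 6+8=14  col 1·2+0=2
col: 1 vs 2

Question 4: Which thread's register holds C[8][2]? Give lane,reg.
1,2

r: 8->gid=0,r8=1  c: 2->tid=1,i&1=0
L=0*4+1=1  i=1*2+0=2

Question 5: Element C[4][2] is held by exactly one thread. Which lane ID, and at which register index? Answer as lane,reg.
17,0

r:4=>grp=4,rB=0  c:2=>tig=1,lo=0
L=4*4+1=17  i=0*2+0=0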